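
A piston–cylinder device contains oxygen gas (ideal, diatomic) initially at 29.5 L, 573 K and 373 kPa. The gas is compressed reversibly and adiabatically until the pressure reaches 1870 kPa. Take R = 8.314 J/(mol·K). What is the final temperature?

908 K

Adiabatic: T₂/T₁ = (P₂/P₁)^((γ−1)/γ) ⇒ T₂ = 573×(5.01)^0.286 = 908 K; V₂ = 9.33 L.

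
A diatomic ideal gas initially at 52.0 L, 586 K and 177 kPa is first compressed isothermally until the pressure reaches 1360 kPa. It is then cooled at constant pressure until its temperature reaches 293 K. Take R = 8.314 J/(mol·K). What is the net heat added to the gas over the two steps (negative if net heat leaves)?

-34900 J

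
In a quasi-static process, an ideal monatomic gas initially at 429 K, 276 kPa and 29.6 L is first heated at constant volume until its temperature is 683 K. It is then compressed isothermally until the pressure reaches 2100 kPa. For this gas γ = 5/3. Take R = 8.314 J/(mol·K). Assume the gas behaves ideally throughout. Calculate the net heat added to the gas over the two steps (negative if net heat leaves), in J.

n = P₁V₁/(RT₁) = 276×29.6/(8.314×429) = 2.29 mol.
Step 1 — Isochoric: V stays 29.6 L; P/T = const ⇒ T₂ = 683 K, P₂ = 439 kPa.
W = 0 (no volume change).
ΔU = nCvΔT = 2.29×12.5×(683−429) = 7260 J.
Q = ΔU = 7260 J.
State after step 1: P = 439 kPa, V = 29.6 L, T = 683 K.
Step 2 — Isothermal: T stays 683 K; PV = const ⇒ V₂ = 6.19 L, P₂ = 2100 kPa.
ΔU = 0 (ideal gas, T constant).
W = nRT ln(V₂/V₁) = 2.29×8.314×683×ln(0.209) = -20300 J.
Q = ΔU + W = -20300 J.
Net over both steps: W = -20300 J, Q = -13100 J, ΔU = 7260 J.

-13100 J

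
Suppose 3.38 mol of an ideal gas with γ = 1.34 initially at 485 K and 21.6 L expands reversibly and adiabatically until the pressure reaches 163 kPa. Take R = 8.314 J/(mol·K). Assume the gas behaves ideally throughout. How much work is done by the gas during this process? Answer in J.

11700 J

P₁ = nRT₁/V₁ = 3.38×8.314×485/21.6 = 631 kPa.
Adiabatic: T₂/T₁ = (P₂/P₁)^((γ−1)/γ) ⇒ T₂ = 485×(0.258)^0.254 = 344 K; V₂ = 59.3 L.
ΔU = nCvΔT = 3.38×24.5×(344−485) = -11700 J.
Q = 0 for an adiabatic process, so W = −ΔU = 11700 J.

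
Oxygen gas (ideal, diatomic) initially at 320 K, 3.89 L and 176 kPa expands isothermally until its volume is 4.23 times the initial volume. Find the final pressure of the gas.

Isothermal: T stays 320 K; PV = const ⇒ V₂ = 16.5 L, P₂ = 41.6 kPa.

41.6 kPa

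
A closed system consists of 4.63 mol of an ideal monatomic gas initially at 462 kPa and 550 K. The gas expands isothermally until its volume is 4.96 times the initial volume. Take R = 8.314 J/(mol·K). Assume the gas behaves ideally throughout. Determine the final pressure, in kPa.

93.1 kPa

V₁ = nRT₁/P₁ = 4.63×8.314×550/462 = 45.8 L.
Isothermal: T stays 550 K; PV = const ⇒ V₂ = 227 L, P₂ = 93.1 kPa.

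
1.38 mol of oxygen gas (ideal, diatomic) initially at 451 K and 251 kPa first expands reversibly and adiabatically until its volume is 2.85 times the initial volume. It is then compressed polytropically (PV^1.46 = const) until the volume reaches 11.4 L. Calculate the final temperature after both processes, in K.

V₁ = nRT₁/P₁ = 1.38×8.314×451/251 = 20.6 L.
Step 1 — Adiabatic: TV^(γ−1) = const ⇒ T₂ = 451×(0.351)^0.400 = 297 K; PV^γ = const ⇒ P₂ = 57.9 kPa.
ΔU = nCvΔT = 1.38×20.8×(297−451) = -4430 J.
Q = 0 for an adiabatic process, so W = −ΔU = 4430 J.
State after step 1: P = 57.9 kPa, V = 58.8 L, T = 297 K.
Step 2 — Polytropic n=1.46: T₂ = T₁(V₁/V₂)^(n−1) = 297×(5.15)^0.46 = 631 K; P₂ = P₁(V₁/V₂)^n = 635 kPa.
W = (P₁V₁−P₂V₂)/(n−1) = (57.9×58.8−635×11.4)/0.46 = -8330 J.
ΔU = nCvΔT = 1.38×20.8×(631−297) = 9580 J.
Q = ΔU + W = 1250 J.
Net over both steps: W = -3900 J, Q = 1250 J, ΔU = 5150 J.

631 K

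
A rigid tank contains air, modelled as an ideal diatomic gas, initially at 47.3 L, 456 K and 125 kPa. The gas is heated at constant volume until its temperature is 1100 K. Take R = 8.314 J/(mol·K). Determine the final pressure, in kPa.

Isochoric: V stays 47.3 L; P/T = const ⇒ T₂ = 1100 K, P₂ = 302 kPa.

302 kPa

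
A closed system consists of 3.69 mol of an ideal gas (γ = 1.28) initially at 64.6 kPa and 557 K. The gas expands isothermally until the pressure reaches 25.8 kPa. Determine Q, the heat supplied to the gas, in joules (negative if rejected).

15700 J

V₁ = nRT₁/P₁ = 3.69×8.314×557/64.6 = 265 L.
Isothermal: T stays 557 K; PV = const ⇒ V₂ = 662 L, P₂ = 25.8 kPa.
ΔU = 0 (ideal gas, T constant).
W = nRT ln(V₂/V₁) = 3.69×8.314×557×ln(2.50) = 15700 J.
Q = ΔU + W = 15700 J.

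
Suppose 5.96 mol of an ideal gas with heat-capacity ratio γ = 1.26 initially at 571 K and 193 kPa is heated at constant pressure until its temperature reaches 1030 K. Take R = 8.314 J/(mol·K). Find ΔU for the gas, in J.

87500 J

V₁ = nRT₁/P₁ = 5.96×8.314×571/193 = 147 L.
Isobaric: P stays 193 kPa; V/T = const ⇒ T₂ = 1030 K, V₂ = 264 L.
For an ideal gas ΔU = nCvΔT with Cv = R/(γ−1) = 32.0 J/(mol·K).
ΔU = 5.96×32.0×(1030−571) = 87500 J.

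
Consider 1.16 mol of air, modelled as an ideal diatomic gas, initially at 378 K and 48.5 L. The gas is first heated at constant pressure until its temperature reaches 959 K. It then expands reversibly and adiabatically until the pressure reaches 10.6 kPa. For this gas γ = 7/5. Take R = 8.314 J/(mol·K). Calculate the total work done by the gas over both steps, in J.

P₁ = nRT₁/V₁ = 1.16×8.314×378/48.5 = 75.2 kPa.
Step 1 — Isobaric: P stays 75.2 kPa; V/T = const ⇒ T₂ = 959 K, V₂ = 123 L.
W = PΔV = 75.2×(123−48.5) kPa·L = 5600 J.
ΔU = nCvΔT = 1.16×20.8×(959−378) = 14000 J.
Q = ΔU + W = nCpΔT = 19600 J.
State after step 1: P = 75.2 kPa, V = 123 L, T = 959 K.
Step 2 — Adiabatic: T₂/T₁ = (P₂/P₁)^((γ−1)/γ) ⇒ T₂ = 959×(0.141)^0.286 = 548 K; V₂ = 499 L.
ΔU = nCvΔT = 1.16×20.8×(548−959) = -9910 J.
Q = 0 for an adiabatic process, so W = −ΔU = 9910 J.
Net over both steps: W = 15500 J, Q = 19600 J, ΔU = 4100 J.

15500 J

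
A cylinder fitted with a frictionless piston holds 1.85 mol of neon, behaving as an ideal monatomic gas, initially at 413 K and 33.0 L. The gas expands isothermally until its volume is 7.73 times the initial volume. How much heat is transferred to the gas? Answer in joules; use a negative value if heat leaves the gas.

P₁ = nRT₁/V₁ = 1.85×8.314×413/33.0 = 192 kPa.
Isothermal: T stays 413 K; PV = const ⇒ V₂ = 255 L, P₂ = 24.9 kPa.
ΔU = 0 (ideal gas, T constant).
W = nRT ln(V₂/V₁) = 1.85×8.314×413×ln(7.73) = 13000 J.
Q = ΔU + W = 13000 J.

13000 J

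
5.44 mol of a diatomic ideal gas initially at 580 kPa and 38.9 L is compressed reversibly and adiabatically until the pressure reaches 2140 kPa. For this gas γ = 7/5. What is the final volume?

15.3 L

T₁ = P₁V₁/(nR) = 580×38.9/(5.44×8.314) = 499 K.
Adiabatic: T₂/T₁ = (P₂/P₁)^((γ−1)/γ) ⇒ T₂ = 499×(3.69)^0.286 = 724 K; V₂ = 15.3 L.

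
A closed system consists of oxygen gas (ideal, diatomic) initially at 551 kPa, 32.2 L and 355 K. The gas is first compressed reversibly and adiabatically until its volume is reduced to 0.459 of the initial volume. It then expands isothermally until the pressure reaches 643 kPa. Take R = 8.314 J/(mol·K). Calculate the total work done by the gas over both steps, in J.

6460 J

n = P₁V₁/(RT₁) = 551×32.2/(8.314×355) = 6.01 mol.
Step 1 — Adiabatic: TV^(γ−1) = const ⇒ T₂ = 355×(2.18)^0.400 = 485 K; PV^γ = const ⇒ P₂ = 1640 kPa.
ΔU = nCvΔT = 6.01×20.8×(485−355) = 16200 J.
Q = 0 for an adiabatic process, so W = −ΔU = -16200 J.
State after step 1: P = 1640 kPa, V = 14.8 L, T = 485 K.
Step 2 — Isothermal: T stays 485 K; PV = const ⇒ V₂ = 37.7 L, P₂ = 643 kPa.
ΔU = 0 (ideal gas, T constant).
W = nRT ln(V₂/V₁) = 6.01×8.314×485×ln(2.55) = 22700 J.
Q = ΔU + W = 22700 J.
Net over both steps: W = 6460 J, Q = 22700 J, ΔU = 16200 J.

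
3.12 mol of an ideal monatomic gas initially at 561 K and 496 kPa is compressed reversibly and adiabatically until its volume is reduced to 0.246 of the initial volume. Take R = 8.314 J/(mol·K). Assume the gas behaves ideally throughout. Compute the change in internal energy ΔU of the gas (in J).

V₁ = nRT₁/P₁ = 3.12×8.314×561/496 = 29.3 L.
Adiabatic: TV^(γ−1) = const ⇒ T₂ = 561×(4.07)^0.667 = 1430 K; PV^γ = const ⇒ P₂ = 5140 kPa.
For an ideal gas ΔU = nCvΔT with Cv = (3/2)R = 12.5 J/(mol·K).
ΔU = 3.12×12.5×(1430−561) = 33800 J.

33800 J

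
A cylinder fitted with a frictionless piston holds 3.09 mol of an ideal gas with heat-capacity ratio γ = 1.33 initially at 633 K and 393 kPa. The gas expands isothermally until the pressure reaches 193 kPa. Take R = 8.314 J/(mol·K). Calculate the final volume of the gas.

84.3 L

V₁ = nRT₁/P₁ = 3.09×8.314×633/393 = 41.4 L.
Isothermal: T stays 633 K; PV = const ⇒ V₂ = 84.3 L, P₂ = 193 kPa.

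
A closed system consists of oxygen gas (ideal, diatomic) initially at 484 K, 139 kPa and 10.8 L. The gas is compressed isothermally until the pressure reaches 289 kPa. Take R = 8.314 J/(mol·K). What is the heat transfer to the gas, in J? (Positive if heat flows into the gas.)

n = P₁V₁/(RT₁) = 139×10.8/(8.314×484) = 0.373 mol.
Isothermal: T stays 484 K; PV = const ⇒ V₂ = 5.19 L, P₂ = 289 kPa.
ΔU = 0 (ideal gas, T constant).
W = nRT ln(V₂/V₁) = 0.373×8.314×484×ln(0.481) = -1100 J.
Q = ΔU + W = -1100 J.

-1100 J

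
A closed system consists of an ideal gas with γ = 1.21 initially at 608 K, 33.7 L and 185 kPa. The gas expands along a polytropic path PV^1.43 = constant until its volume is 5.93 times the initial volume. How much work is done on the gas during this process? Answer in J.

-7750 J

n = P₁V₁/(RT₁) = 185×33.7/(8.314×608) = 1.23 mol.
Polytropic n=1.43: T₂ = T₁(V₁/V₂)^(n−1) = 608×(0.169)^0.43 = 283 K; P₂ = P₁(V₁/V₂)^n = 14.5 kPa.
W = (P₁V₁−P₂V₂)/(n−1) = (185×33.7−14.5×200)/0.43 = 7750 J.
Work done on the gas = −W_by = -7750 J.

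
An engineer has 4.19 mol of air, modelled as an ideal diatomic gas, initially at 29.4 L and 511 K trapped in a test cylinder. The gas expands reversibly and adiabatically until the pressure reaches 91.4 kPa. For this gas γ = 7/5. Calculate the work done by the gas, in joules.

18600 J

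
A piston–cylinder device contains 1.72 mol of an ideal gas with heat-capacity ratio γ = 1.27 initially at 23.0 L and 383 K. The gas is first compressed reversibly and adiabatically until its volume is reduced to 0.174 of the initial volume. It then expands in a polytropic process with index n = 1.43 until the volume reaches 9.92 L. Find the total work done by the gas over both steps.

-5640 J

P₁ = nRT₁/V₁ = 1.72×8.314×383/23.0 = 238 kPa.
Step 1 — Adiabatic: TV^(γ−1) = const ⇒ T₂ = 383×(5.75)^0.270 = 614 K; PV^γ = const ⇒ P₂ = 2190 kPa.
ΔU = nCvΔT = 1.72×30.8×(614−383) = 12200 J.
Q = 0 for an adiabatic process, so W = −ΔU = -12200 J.
State after step 1: P = 2190 kPa, V = 4.00 L, T = 614 K.
Step 2 — Polytropic n=1.43: T₂ = T₁(V₁/V₂)^(n−1) = 614×(0.403)^0.43 = 416 K; P₂ = P₁(V₁/V₂)^n = 599 kPa.
W = (P₁V₁−P₂V₂)/(n−1) = (2190×4.00−599×9.92)/0.43 = 6600 J.
ΔU = nCvΔT = 1.72×30.8×(416−614) = -10500 J.
Q = ΔU + W = -3910 J.
Net over both steps: W = -5640 J, Q = -3910 J, ΔU = 1730 J.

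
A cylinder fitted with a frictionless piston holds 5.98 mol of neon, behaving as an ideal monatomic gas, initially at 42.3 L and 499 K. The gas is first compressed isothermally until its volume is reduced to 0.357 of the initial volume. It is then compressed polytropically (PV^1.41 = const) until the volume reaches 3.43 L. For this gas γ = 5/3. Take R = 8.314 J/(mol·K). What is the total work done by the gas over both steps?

-76200 J

P₁ = nRT₁/V₁ = 5.98×8.314×499/42.3 = 587 kPa.
Step 1 — Isothermal: T stays 499 K; PV = const ⇒ V₂ = 15.1 L, P₂ = 1640 kPa.
ΔU = 0 (ideal gas, T constant).
W = nRT ln(V₂/V₁) = 5.98×8.314×499×ln(0.357) = -25600 J.
Q = ΔU + W = -25600 J.
State after step 1: P = 1640 kPa, V = 15.1 L, T = 499 K.
Step 2 — Polytropic n=1.41: T₂ = T₁(V₁/V₂)^(n−1) = 499×(4.40)^0.41 = 916 K; P₂ = P₁(V₁/V₂)^n = 13300 kPa.
W = (P₁V₁−P₂V₂)/(n−1) = (1640×15.1−13300×3.43)/0.41 = -50600 J.
ΔU = nCvΔT = 5.98×12.5×(916−499) = 31100 J.
Q = ΔU + W = -19500 J.
Net over both steps: W = -76200 J, Q = -45000 J, ΔU = 31100 J.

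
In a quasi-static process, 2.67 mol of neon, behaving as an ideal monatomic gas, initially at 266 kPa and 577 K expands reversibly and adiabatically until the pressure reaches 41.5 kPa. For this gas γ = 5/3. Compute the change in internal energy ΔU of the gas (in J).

-10100 J

V₁ = nRT₁/P₁ = 2.67×8.314×577/266 = 48.2 L.
Adiabatic: T₂/T₁ = (P₂/P₁)^((γ−1)/γ) ⇒ T₂ = 577×(0.156)^0.400 = 274 K; V₂ = 147 L.
For an ideal gas ΔU = nCvΔT with Cv = (3/2)R = 12.5 J/(mol·K).
ΔU = 2.67×12.5×(274−577) = -10100 J.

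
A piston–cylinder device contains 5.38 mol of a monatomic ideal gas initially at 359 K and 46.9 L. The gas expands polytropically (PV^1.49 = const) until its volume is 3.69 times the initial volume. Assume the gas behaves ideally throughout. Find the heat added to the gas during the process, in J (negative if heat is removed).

P₁ = nRT₁/V₁ = 5.38×8.314×359/46.9 = 342 kPa.
Polytropic n=1.49: T₂ = T₁(V₁/V₂)^(n−1) = 359×(0.271)^0.49 = 189 K; P₂ = P₁(V₁/V₂)^n = 48.9 kPa.
W = (P₁V₁−P₂V₂)/(n−1) = (342×46.9−48.9×173)/0.49 = 15500 J.
ΔU = nCvΔT = 5.38×12.5×(189−359) = -11400 J.
Q = ΔU + W = 4100 J.

4100 J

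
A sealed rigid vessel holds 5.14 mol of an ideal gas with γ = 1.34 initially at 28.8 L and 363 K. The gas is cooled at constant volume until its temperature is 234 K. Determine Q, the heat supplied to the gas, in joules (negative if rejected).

-16200 J

P₁ = nRT₁/V₁ = 5.14×8.314×363/28.8 = 539 kPa.
Isochoric: V stays 28.8 L; P/T = const ⇒ T₂ = 234 K, P₂ = 347 kPa.
W = 0 (no volume change).
ΔU = nCvΔT = 5.14×24.5×(234−363) = -16200 J.
Q = ΔU = -16200 J.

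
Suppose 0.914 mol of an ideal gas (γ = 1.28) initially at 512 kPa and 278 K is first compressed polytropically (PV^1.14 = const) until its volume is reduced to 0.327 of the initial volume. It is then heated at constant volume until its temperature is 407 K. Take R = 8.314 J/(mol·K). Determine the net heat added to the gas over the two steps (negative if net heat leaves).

945 J

V₁ = nRT₁/P₁ = 0.914×8.314×278/512 = 4.13 L.
Step 1 — Polytropic n=1.14: T₂ = T₁(V₁/V₂)^(n−1) = 278×(3.06)^0.14 = 325 K; P₂ = P₁(V₁/V₂)^n = 1830 kPa.
W = (P₁V₁−P₂V₂)/(n−1) = (512×4.13−1830×1.35)/0.14 = -2560 J.
ΔU = nCvΔT = 0.914×29.7×(325−278) = 1280 J.
Q = ΔU + W = -1280 J.
State after step 1: P = 1830 kPa, V = 1.35 L, T = 325 K.
Step 2 — Isochoric: V stays 1.35 L; P/T = const ⇒ T₂ = 407 K, P₂ = 2290 kPa.
W = 0 (no volume change).
ΔU = nCvΔT = 0.914×29.7×(407−325) = 2220 J.
Q = ΔU = 2220 J.
Net over both steps: W = -2560 J, Q = 945 J, ΔU = 3500 J.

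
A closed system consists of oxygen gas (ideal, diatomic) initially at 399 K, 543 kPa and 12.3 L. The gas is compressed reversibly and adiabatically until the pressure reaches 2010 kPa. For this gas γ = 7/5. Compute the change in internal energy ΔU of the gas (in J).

7570 J

n = P₁V₁/(RT₁) = 543×12.3/(8.314×399) = 2.01 mol.
Adiabatic: T₂/T₁ = (P₂/P₁)^((γ−1)/γ) ⇒ T₂ = 399×(3.70)^0.286 = 580 K; V₂ = 4.83 L.
For an ideal gas ΔU = nCvΔT with Cv = (5/2)R = 20.8 J/(mol·K).
ΔU = 2.01×20.8×(580−399) = 7570 J.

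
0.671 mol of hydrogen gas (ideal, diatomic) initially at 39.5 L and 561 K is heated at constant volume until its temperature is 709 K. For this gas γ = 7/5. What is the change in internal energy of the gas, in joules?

P₁ = nRT₁/V₁ = 0.671×8.314×561/39.5 = 79.2 kPa.
Isochoric: V stays 39.5 L; P/T = const ⇒ T₂ = 709 K, P₂ = 100 kPa.
For an ideal gas ΔU = nCvΔT with Cv = (5/2)R = 20.8 J/(mol·K).
ΔU = 0.671×20.8×(709−561) = 2060 J.

2060 J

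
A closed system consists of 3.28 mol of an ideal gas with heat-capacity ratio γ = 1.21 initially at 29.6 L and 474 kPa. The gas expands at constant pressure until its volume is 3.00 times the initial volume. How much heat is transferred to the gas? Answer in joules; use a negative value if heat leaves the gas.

T₁ = P₁V₁/(nR) = 474×29.6/(3.28×8.314) = 515 K.
Isobaric: P stays 474 kPa; V/T = const ⇒ T₂ = 1540 K, V₂ = 88.8 L.
W = PΔV = 474×(88.8−29.6) kPa·L = 28100 J.
ΔU = nCvΔT = 3.28×39.6×(1540−515) = 134000 J.
Q = ΔU + W = nCpΔT = 162000 J.

162000 J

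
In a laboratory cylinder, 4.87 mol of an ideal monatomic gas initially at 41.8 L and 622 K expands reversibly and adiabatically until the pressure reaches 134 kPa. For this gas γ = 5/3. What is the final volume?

P₁ = nRT₁/V₁ = 4.87×8.314×622/41.8 = 602 kPa.
Adiabatic: T₂/T₁ = (P₂/P₁)^((γ−1)/γ) ⇒ T₂ = 622×(0.222)^0.400 = 341 K; V₂ = 103 L.

103 L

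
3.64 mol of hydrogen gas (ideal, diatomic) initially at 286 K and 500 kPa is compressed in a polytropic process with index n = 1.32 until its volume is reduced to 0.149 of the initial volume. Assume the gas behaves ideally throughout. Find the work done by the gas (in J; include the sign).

-22700 J

V₁ = nRT₁/P₁ = 3.64×8.314×286/500 = 17.3 L.
Polytropic n=1.32: T₂ = T₁(V₁/V₂)^(n−1) = 286×(6.71)^0.32 = 526 K; P₂ = P₁(V₁/V₂)^n = 6170 kPa.
W = (P₁V₁−P₂V₂)/(n−1) = (500×17.3−6170×2.58)/0.32 = -22700 J.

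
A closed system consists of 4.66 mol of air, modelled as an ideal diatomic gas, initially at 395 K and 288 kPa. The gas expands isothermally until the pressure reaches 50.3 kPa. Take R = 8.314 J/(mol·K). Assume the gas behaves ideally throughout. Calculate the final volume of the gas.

304 L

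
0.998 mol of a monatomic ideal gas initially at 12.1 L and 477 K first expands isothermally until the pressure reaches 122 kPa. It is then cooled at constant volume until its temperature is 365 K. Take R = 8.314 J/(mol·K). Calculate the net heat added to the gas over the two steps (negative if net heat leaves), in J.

2510 J

P₁ = nRT₁/V₁ = 0.998×8.314×477/12.1 = 327 kPa.
Step 1 — Isothermal: T stays 477 K; PV = const ⇒ V₂ = 32.4 L, P₂ = 122 kPa.
ΔU = 0 (ideal gas, T constant).
W = nRT ln(V₂/V₁) = 0.998×8.314×477×ln(2.68) = 3900 J.
Q = ΔU + W = 3900 J.
State after step 1: P = 122 kPa, V = 32.4 L, T = 477 K.
Step 2 — Isochoric: V stays 32.4 L; P/T = const ⇒ T₂ = 365 K, P₂ = 93.4 kPa.
W = 0 (no volume change).
ΔU = nCvΔT = 0.998×12.5×(365−477) = -1390 J.
Q = ΔU = -1390 J.
Net over both steps: W = 3900 J, Q = 2510 J, ΔU = -1390 J.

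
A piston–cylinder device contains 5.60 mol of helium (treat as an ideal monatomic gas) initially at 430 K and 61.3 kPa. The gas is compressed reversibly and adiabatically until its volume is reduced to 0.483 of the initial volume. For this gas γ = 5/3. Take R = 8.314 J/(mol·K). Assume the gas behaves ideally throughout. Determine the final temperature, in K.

699 K

V₁ = nRT₁/P₁ = 5.60×8.314×430/61.3 = 327 L.
Adiabatic: TV^(γ−1) = const ⇒ T₂ = 430×(2.07)^0.667 = 699 K; PV^γ = const ⇒ P₂ = 206 kPa.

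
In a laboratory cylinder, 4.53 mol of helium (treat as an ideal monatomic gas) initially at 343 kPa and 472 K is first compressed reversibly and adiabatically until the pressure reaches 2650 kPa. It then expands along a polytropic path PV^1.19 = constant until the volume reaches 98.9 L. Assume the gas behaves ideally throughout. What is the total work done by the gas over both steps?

V₁ = nRT₁/P₁ = 4.53×8.314×472/343 = 51.8 L.
Step 1 — Adiabatic: T₂/T₁ = (P₂/P₁)^((γ−1)/γ) ⇒ T₂ = 472×(7.73)^0.400 = 1070 K; V₂ = 15.2 L.
ΔU = nCvΔT = 4.53×12.5×(1070−472) = 33700 J.
Q = 0 for an adiabatic process, so W = −ΔU = -33700 J.
State after step 1: P = 2650 kPa, V = 15.2 L, T = 1070 K.
Step 2 — Polytropic n=1.19: T₂ = T₁(V₁/V₂)^(n−1) = 1070×(0.154)^0.19 = 749 K; P₂ = P₁(V₁/V₂)^n = 285 kPa.
W = (P₁V₁−P₂V₂)/(n−1) = (2650×15.2−285×98.9)/0.19 = 63500 J.
ΔU = nCvΔT = 4.53×12.5×(749−1070) = -18100 J.
Q = ΔU + W = 45400 J.
Net over both steps: W = 29700 J, Q = 45400 J, ΔU = 15700 J.

29700 J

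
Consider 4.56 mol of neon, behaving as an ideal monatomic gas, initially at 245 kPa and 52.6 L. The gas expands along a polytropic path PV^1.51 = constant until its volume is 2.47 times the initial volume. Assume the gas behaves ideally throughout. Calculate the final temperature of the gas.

T₁ = P₁V₁/(nR) = 245×52.6/(4.56×8.314) = 340 K.
Polytropic n=1.51: T₂ = T₁(V₁/V₂)^(n−1) = 340×(0.405)^0.51 = 214 K; P₂ = P₁(V₁/V₂)^n = 62.5 kPa.

214 K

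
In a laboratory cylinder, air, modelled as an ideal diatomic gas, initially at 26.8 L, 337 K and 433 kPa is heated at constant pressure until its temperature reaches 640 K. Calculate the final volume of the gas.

50.9 L

Isobaric: P stays 433 kPa; V/T = const ⇒ T₂ = 640 K, V₂ = 50.9 L.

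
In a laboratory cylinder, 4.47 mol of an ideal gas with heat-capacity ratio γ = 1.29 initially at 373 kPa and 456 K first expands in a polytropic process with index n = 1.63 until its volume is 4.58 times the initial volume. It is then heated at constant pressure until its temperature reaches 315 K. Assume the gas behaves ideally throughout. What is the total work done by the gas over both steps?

V₁ = nRT₁/P₁ = 4.47×8.314×456/373 = 45.4 L.
Step 1 — Polytropic n=1.63: T₂ = T₁(V₁/V₂)^(n−1) = 456×(0.218)^0.63 = 175 K; P₂ = P₁(V₁/V₂)^n = 31.2 kPa.
W = (P₁V₁−P₂V₂)/(n−1) = (373×45.4−31.2×208)/0.63 = 16600 J.
ΔU = nCvΔT = 4.47×28.7×(175−456) = -36000 J.
Q = ΔU + W = -19400 J.
State after step 1: P = 31.2 kPa, V = 208 L, T = 175 K.
Step 2 — Isobaric: P stays 31.2 kPa; V/T = const ⇒ T₂ = 315 K, V₂ = 375 L.
W = PΔV = 31.2×(375−208) kPa·L = 5210 J.
ΔU = nCvΔT = 4.47×28.7×(315−175) = 18000 J.
Q = ΔU + W = nCpΔT = 23200 J.
Net over both steps: W = 21800 J, Q = 3730 J, ΔU = -18100 J.

21800 J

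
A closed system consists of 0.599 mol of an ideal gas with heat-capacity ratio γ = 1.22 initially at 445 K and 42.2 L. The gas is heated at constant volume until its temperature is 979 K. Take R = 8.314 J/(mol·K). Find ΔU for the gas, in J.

P₁ = nRT₁/V₁ = 0.599×8.314×445/42.2 = 52.5 kPa.
Isochoric: V stays 42.2 L; P/T = const ⇒ T₂ = 979 K, P₂ = 116 kPa.
For an ideal gas ΔU = nCvΔT with Cv = R/(γ−1) = 37.8 J/(mol·K).
ΔU = 0.599×37.8×(979−445) = 12100 J.

12100 J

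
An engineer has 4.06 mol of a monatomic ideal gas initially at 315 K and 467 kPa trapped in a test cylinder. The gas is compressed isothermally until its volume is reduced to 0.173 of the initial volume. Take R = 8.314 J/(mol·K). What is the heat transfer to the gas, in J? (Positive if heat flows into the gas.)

-18700 J

V₁ = nRT₁/P₁ = 4.06×8.314×315/467 = 22.8 L.
Isothermal: T stays 315 K; PV = const ⇒ V₂ = 3.94 L, P₂ = 2700 kPa.
ΔU = 0 (ideal gas, T constant).
W = nRT ln(V₂/V₁) = 4.06×8.314×315×ln(0.173) = -18700 J.
Q = ΔU + W = -18700 J.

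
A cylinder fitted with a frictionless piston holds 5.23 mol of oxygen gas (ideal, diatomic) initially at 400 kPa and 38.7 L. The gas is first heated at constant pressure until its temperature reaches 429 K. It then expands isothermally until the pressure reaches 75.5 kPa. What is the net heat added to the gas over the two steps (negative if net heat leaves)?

T₁ = P₁V₁/(nR) = 400×38.7/(5.23×8.314) = 356 K.
Step 1 — Isobaric: P stays 400 kPa; V/T = const ⇒ T₂ = 429 K, V₂ = 46.6 L.
W = PΔV = 400×(46.6−38.7) kPa·L = 3170 J.
ΔU = nCvΔT = 5.23×20.8×(429−356) = 7930 J.
Q = ΔU + W = nCpΔT = 11100 J.
State after step 1: P = 400 kPa, V = 46.6 L, T = 429 K.
Step 2 — Isothermal: T stays 429 K; PV = const ⇒ V₂ = 247 L, P₂ = 75.5 kPa.
ΔU = 0 (ideal gas, T constant).
W = nRT ln(V₂/V₁) = 5.23×8.314×429×ln(5.30) = 31100 J.
Q = ΔU + W = 31100 J.
Net over both steps: W = 34300 J, Q = 42200 J, ΔU = 7930 J.

42200 J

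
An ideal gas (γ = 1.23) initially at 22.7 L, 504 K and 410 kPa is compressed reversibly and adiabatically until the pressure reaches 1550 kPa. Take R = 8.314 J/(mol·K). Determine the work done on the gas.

11400 J

n = P₁V₁/(RT₁) = 410×22.7/(8.314×504) = 2.22 mol.
Adiabatic: T₂/T₁ = (P₂/P₁)^((γ−1)/γ) ⇒ T₂ = 504×(3.78)^0.187 = 646 K; V₂ = 7.70 L.
ΔU = nCvΔT = 2.22×36.1×(646−504) = 11400 J.
Q = 0 for an adiabatic process, so W = −ΔU = -11400 J.
Work done on the gas = −W_by = 11400 J.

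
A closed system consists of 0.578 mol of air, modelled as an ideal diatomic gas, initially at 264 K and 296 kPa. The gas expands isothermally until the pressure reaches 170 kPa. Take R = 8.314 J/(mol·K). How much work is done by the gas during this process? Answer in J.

704 J

V₁ = nRT₁/P₁ = 0.578×8.314×264/296 = 4.29 L.
Isothermal: T stays 264 K; PV = const ⇒ V₂ = 7.46 L, P₂ = 170 kPa.
W = nRT ln(V₂/V₁) = 0.578×8.314×264×ln(1.74) = 704 J.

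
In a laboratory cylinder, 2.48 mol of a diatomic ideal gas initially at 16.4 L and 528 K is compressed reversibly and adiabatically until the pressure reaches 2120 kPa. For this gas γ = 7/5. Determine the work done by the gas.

P₁ = nRT₁/V₁ = 2.48×8.314×528/16.4 = 664 kPa.
Adiabatic: T₂/T₁ = (P₂/P₁)^((γ−1)/γ) ⇒ T₂ = 528×(3.19)^0.286 = 736 K; V₂ = 7.16 L.
ΔU = nCvΔT = 2.48×20.8×(736−528) = 10700 J.
Q = 0 for an adiabatic process, so W = −ΔU = -10700 J.

-10700 J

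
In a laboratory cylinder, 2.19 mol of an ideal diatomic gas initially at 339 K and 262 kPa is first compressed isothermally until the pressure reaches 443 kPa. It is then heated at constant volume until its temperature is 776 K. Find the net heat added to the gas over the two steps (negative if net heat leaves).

V₁ = nRT₁/P₁ = 2.19×8.314×339/262 = 23.6 L.
Step 1 — Isothermal: T stays 339 K; PV = const ⇒ V₂ = 13.9 L, P₂ = 443 kPa.
ΔU = 0 (ideal gas, T constant).
W = nRT ln(V₂/V₁) = 2.19×8.314×339×ln(0.591) = -3240 J.
Q = ΔU + W = -3240 J.
State after step 1: P = 443 kPa, V = 13.9 L, T = 339 K.
Step 2 — Isochoric: V stays 13.9 L; P/T = const ⇒ T₂ = 776 K, P₂ = 1010 kPa.
W = 0 (no volume change).
ΔU = nCvΔT = 2.19×20.8×(776−339) = 19900 J.
Q = ΔU = 19900 J.
Net over both steps: W = -3240 J, Q = 16600 J, ΔU = 19900 J.

16600 J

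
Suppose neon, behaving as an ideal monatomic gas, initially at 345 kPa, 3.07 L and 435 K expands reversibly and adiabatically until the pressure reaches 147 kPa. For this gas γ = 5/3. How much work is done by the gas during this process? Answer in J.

459 J

n = P₁V₁/(RT₁) = 345×3.07/(8.314×435) = 0.293 mol.
Adiabatic: T₂/T₁ = (P₂/P₁)^((γ−1)/γ) ⇒ T₂ = 435×(0.426)^0.400 = 309 K; V₂ = 5.12 L.
ΔU = nCvΔT = 0.293×12.5×(309−435) = -459 J.
Q = 0 for an adiabatic process, so W = −ΔU = 459 J.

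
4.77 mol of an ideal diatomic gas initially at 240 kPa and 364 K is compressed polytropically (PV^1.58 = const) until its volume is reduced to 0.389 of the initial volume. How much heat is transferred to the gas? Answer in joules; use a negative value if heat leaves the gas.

V₁ = nRT₁/P₁ = 4.77×8.314×364/240 = 60.1 L.
Polytropic n=1.58: T₂ = T₁(V₁/V₂)^(n−1) = 364×(2.57)^0.58 = 629 K; P₂ = P₁(V₁/V₂)^n = 1070 kPa.
W = (P₁V₁−P₂V₂)/(n−1) = (240×60.1−1070×23.4)/0.58 = -18100 J.
ΔU = nCvΔT = 4.77×20.8×(629−364) = 26300 J.
Q = ΔU + W = 8170 J.

8170 J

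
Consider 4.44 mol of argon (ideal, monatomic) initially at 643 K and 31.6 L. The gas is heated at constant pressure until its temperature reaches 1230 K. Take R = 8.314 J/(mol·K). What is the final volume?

60.4 L

P₁ = nRT₁/V₁ = 4.44×8.314×643/31.6 = 751 kPa.
Isobaric: P stays 751 kPa; V/T = const ⇒ T₂ = 1230 K, V₂ = 60.4 L.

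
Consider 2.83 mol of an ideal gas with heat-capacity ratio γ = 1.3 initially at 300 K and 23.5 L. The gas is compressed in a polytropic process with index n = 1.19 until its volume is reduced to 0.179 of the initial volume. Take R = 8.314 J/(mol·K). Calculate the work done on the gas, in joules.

14400 J

P₁ = nRT₁/V₁ = 2.83×8.314×300/23.5 = 300 kPa.
Polytropic n=1.19: T₂ = T₁(V₁/V₂)^(n−1) = 300×(5.59)^0.19 = 416 K; P₂ = P₁(V₁/V₂)^n = 2330 kPa.
W = (P₁V₁−P₂V₂)/(n−1) = (300×23.5−2330×4.21)/0.19 = -14400 J.
Work done on the gas = −W_by = 14400 J.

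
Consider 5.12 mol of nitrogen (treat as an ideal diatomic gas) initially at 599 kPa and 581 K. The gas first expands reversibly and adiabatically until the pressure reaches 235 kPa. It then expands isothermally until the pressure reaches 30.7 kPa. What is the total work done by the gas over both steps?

V₁ = nRT₁/P₁ = 5.12×8.314×581/599 = 41.3 L.
Step 1 — Adiabatic: T₂/T₁ = (P₂/P₁)^((γ−1)/γ) ⇒ T₂ = 581×(0.392)^0.286 = 445 K; V₂ = 80.6 L.
ΔU = nCvΔT = 5.12×20.8×(445−581) = -14500 J.
Q = 0 for an adiabatic process, so W = −ΔU = 14500 J.
State after step 1: P = 235 kPa, V = 80.6 L, T = 445 K.
Step 2 — Isothermal: T stays 445 K; PV = const ⇒ V₂ = 617 L, P₂ = 30.7 kPa.
ΔU = 0 (ideal gas, T constant).
W = nRT ln(V₂/V₁) = 5.12×8.314×445×ln(7.65) = 38500 J.
Q = ΔU + W = 38500 J.
Net over both steps: W = 53000 J, Q = 38500 J, ΔU = -14500 J.

53000 J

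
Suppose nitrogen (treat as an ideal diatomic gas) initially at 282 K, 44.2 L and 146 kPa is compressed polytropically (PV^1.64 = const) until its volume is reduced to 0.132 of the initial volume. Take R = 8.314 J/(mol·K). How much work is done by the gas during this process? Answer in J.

n = P₁V₁/(RT₁) = 146×44.2/(8.314×282) = 2.75 mol.
Polytropic n=1.64: T₂ = T₁(V₁/V₂)^(n−1) = 282×(7.58)^0.64 = 1030 K; P₂ = P₁(V₁/V₂)^n = 4040 kPa.
W = (P₁V₁−P₂V₂)/(n−1) = (146×44.2−4040×5.83)/0.64 = -26800 J.

-26800 J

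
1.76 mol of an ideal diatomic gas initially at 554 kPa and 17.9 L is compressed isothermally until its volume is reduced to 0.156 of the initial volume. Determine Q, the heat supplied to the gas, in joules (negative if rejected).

T₁ = P₁V₁/(nR) = 554×17.9/(1.76×8.314) = 678 K.
Isothermal: T stays 678 K; PV = const ⇒ V₂ = 2.79 L, P₂ = 3550 kPa.
ΔU = 0 (ideal gas, T constant).
W = nRT ln(V₂/V₁) = 1.76×8.314×678×ln(0.156) = -18400 J.
Q = ΔU + W = -18400 J.

-18400 J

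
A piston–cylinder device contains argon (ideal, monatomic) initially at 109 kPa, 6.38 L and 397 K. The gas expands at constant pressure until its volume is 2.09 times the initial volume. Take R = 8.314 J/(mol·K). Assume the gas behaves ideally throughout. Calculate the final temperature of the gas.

830 K

Isobaric: P stays 109 kPa; V/T = const ⇒ T₂ = 830 K, V₂ = 13.3 L.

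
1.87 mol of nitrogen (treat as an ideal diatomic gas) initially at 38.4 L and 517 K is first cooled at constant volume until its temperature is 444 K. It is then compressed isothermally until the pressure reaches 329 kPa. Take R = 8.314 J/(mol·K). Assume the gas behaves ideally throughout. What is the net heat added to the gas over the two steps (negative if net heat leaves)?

-7010 J

P₁ = nRT₁/V₁ = 1.87×8.314×517/38.4 = 209 kPa.
Step 1 — Isochoric: V stays 38.4 L; P/T = const ⇒ T₂ = 444 K, P₂ = 180 kPa.
W = 0 (no volume change).
ΔU = nCvΔT = 1.87×20.8×(444−517) = -2840 J.
Q = ΔU = -2840 J.
State after step 1: P = 180 kPa, V = 38.4 L, T = 444 K.
Step 2 — Isothermal: T stays 444 K; PV = const ⇒ V₂ = 21.0 L, P₂ = 329 kPa.
ΔU = 0 (ideal gas, T constant).
W = nRT ln(V₂/V₁) = 1.87×8.314×444×ln(0.546) = -4170 J.
Q = ΔU + W = -4170 J.
Net over both steps: W = -4170 J, Q = -7010 J, ΔU = -2840 J.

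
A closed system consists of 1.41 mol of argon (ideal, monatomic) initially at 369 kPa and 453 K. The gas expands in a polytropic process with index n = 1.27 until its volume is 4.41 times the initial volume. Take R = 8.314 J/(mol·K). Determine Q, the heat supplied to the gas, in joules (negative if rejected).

V₁ = nRT₁/P₁ = 1.41×8.314×453/369 = 14.4 L.
Polytropic n=1.27: T₂ = T₁(V₁/V₂)^(n−1) = 453×(0.227)^0.27 = 303 K; P₂ = P₁(V₁/V₂)^n = 56.1 kPa.
W = (P₁V₁−P₂V₂)/(n−1) = (369×14.4−56.1×63.5)/0.27 = 6490 J.
ΔU = nCvΔT = 1.41×12.5×(303−453) = -2630 J.
Q = ΔU + W = 3860 J.

3860 J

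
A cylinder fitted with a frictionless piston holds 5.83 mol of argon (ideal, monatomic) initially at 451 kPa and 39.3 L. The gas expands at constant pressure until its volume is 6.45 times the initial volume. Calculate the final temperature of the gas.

2360 K

T₁ = P₁V₁/(nR) = 451×39.3/(5.83×8.314) = 366 K.
Isobaric: P stays 451 kPa; V/T = const ⇒ T₂ = 2360 K, V₂ = 253 L.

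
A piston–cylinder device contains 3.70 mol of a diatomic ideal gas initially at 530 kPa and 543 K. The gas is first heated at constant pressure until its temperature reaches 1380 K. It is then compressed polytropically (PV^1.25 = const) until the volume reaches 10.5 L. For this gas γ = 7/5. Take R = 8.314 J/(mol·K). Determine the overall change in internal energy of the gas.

135000 J

V₁ = nRT₁/P₁ = 3.70×8.314×543/530 = 31.5 L.
Step 1 — Isobaric: P stays 530 kPa; V/T = const ⇒ T₂ = 1380 K, V₂ = 80.1 L.
W = PΔV = 530×(80.1−31.5) kPa·L = 25700 J.
ΔU = nCvΔT = 3.70×20.8×(1380−543) = 64400 J.
Q = ΔU + W = nCpΔT = 90100 J.
State after step 1: P = 530 kPa, V = 80.1 L, T = 1380 K.
Step 2 — Polytropic n=1.25: T₂ = T₁(V₁/V₂)^(n−1) = 1380×(7.63)^0.25 = 2290 K; P₂ = P₁(V₁/V₂)^n = 6720 kPa.
W = (P₁V₁−P₂V₂)/(n−1) = (530×80.1−6720×10.5)/0.25 = -112000 J.
ΔU = nCvΔT = 3.70×20.8×(2290−1380) = 70200 J.
Q = ΔU + W = -42100 J.
Net over both steps: W = -86600 J, Q = 48000 J, ΔU = 135000 J.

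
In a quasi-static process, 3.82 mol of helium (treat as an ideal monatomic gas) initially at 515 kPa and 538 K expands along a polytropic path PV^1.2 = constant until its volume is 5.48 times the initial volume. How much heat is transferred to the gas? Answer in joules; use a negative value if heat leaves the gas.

17200 J

V₁ = nRT₁/P₁ = 3.82×8.314×538/515 = 33.2 L.
Polytropic n=1.2: T₂ = T₁(V₁/V₂)^(n−1) = 538×(0.182)^0.20 = 383 K; P₂ = P₁(V₁/V₂)^n = 66.9 kPa.
W = (P₁V₁−P₂V₂)/(n−1) = (515×33.2−66.9×182)/0.20 = 24600 J.
ΔU = nCvΔT = 3.82×12.5×(383−538) = -7390 J.
Q = ΔU + W = 17200 J.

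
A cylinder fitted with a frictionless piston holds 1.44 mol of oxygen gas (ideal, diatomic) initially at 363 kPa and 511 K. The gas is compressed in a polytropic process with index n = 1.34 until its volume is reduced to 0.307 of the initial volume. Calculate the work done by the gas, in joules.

V₁ = nRT₁/P₁ = 1.44×8.314×511/363 = 16.9 L.
Polytropic n=1.34: T₂ = T₁(V₁/V₂)^(n−1) = 511×(3.26)^0.34 = 763 K; P₂ = P₁(V₁/V₂)^n = 1770 kPa.
W = (P₁V₁−P₂V₂)/(n−1) = (363×16.9−1770×5.17)/0.34 = -8890 J.

-8890 J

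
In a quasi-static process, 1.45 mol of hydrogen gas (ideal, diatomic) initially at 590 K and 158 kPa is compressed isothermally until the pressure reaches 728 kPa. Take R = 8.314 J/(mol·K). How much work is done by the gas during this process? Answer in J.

-10900 J

V₁ = nRT₁/P₁ = 1.45×8.314×590/158 = 45.0 L.
Isothermal: T stays 590 K; PV = const ⇒ V₂ = 9.77 L, P₂ = 728 kPa.
W = nRT ln(V₂/V₁) = 1.45×8.314×590×ln(0.217) = -10900 J.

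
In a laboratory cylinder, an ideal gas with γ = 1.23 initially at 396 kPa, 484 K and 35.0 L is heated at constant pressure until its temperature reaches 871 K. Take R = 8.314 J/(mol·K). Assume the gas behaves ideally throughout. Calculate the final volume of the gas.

63.0 L

Isobaric: P stays 396 kPa; V/T = const ⇒ T₂ = 871 K, V₂ = 63.0 L.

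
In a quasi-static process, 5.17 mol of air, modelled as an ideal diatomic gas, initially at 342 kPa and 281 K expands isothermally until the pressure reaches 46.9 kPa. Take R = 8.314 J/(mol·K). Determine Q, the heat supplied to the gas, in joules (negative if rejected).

V₁ = nRT₁/P₁ = 5.17×8.314×281/342 = 35.3 L.
Isothermal: T stays 281 K; PV = const ⇒ V₂ = 258 L, P₂ = 46.9 kPa.
ΔU = 0 (ideal gas, T constant).
W = nRT ln(V₂/V₁) = 5.17×8.314×281×ln(7.29) = 24000 J.
Q = ΔU + W = 24000 J.

24000 J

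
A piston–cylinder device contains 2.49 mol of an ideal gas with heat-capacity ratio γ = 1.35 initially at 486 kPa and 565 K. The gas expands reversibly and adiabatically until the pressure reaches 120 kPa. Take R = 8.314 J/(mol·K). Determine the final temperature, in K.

V₁ = nRT₁/P₁ = 2.49×8.314×565/486 = 24.1 L.
Adiabatic: T₂/T₁ = (P₂/P₁)^((γ−1)/γ) ⇒ T₂ = 565×(0.247)^0.259 = 393 K; V₂ = 67.8 L.

393 K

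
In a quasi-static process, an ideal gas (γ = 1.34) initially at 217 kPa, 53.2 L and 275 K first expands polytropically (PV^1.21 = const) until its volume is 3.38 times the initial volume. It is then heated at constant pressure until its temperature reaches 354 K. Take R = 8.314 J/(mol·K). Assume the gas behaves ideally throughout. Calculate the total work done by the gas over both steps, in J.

18300 J

n = P₁V₁/(RT₁) = 217×53.2/(8.314×275) = 5.05 mol.
Step 1 — Polytropic n=1.21: T₂ = T₁(V₁/V₂)^(n−1) = 275×(0.296)^0.21 = 213 K; P₂ = P₁(V₁/V₂)^n = 49.7 kPa.
W = (P₁V₁−P₂V₂)/(n−1) = (217×53.2−49.7×180)/0.21 = 12400 J.
ΔU = nCvΔT = 5.05×24.5×(213−275) = -7660 J.
Q = ΔU + W = 4740 J.
State after step 1: P = 49.7 kPa, V = 180 L, T = 213 K.
Step 2 — Isobaric: P stays 49.7 kPa; V/T = const ⇒ T₂ = 354 K, V₂ = 299 L.
W = PΔV = 49.7×(299−180) kPa·L = 5920 J.
ΔU = nCvΔT = 5.05×24.5×(354−213) = 17400 J.
Q = ΔU + W = nCpΔT = 23300 J.
Net over both steps: W = 18300 J, Q = 28100 J, ΔU = 9750 J.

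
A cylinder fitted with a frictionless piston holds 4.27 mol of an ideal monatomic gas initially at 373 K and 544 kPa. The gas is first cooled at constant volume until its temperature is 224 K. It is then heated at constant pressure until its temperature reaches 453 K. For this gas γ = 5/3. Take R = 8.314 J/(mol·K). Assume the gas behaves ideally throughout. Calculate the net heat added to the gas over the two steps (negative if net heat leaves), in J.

12400 J

V₁ = nRT₁/P₁ = 4.27×8.314×373/544 = 24.3 L.
Step 1 — Isochoric: V stays 24.3 L; P/T = const ⇒ T₂ = 224 K, P₂ = 327 kPa.
W = 0 (no volume change).
ΔU = nCvΔT = 4.27×12.5×(224−373) = -7930 J.
Q = ΔU = -7930 J.
State after step 1: P = 327 kPa, V = 24.3 L, T = 224 K.
Step 2 — Isobaric: P stays 327 kPa; V/T = const ⇒ T₂ = 453 K, V₂ = 49.2 L.
W = PΔV = 327×(49.2−24.3) kPa·L = 8130 J.
ΔU = nCvΔT = 4.27×12.5×(453−224) = 12200 J.
Q = ΔU + W = nCpΔT = 20300 J.
Net over both steps: W = 8130 J, Q = 12400 J, ΔU = 4260 J.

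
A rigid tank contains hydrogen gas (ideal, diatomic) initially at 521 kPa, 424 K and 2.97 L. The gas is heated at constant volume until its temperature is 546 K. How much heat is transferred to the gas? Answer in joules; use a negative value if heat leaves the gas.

1110 J

n = P₁V₁/(RT₁) = 521×2.97/(8.314×424) = 0.439 mol.
Isochoric: V stays 2.97 L; P/T = const ⇒ T₂ = 546 K, P₂ = 671 kPa.
W = 0 (no volume change).
ΔU = nCvΔT = 0.439×20.8×(546−424) = 1110 J.
Q = ΔU = 1110 J.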